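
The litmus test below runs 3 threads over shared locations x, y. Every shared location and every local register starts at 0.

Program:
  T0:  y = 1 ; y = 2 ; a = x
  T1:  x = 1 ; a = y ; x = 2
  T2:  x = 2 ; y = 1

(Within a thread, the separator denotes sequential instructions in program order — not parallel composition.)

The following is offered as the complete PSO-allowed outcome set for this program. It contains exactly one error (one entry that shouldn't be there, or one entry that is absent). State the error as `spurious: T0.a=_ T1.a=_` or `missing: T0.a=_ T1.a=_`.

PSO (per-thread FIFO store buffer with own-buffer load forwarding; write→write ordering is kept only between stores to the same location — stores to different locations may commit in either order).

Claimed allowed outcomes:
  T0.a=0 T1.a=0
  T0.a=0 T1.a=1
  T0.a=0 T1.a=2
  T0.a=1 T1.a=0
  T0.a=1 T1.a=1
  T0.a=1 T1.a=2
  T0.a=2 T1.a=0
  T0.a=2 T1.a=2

outcome vector order: (T0.a,T1.a)
PSO: 9 outcomes — {<0 0>, <0 1>, <0 2>, <1 0>, <1 1>, <1 2>, <2 0>, <2 1>, <2 2>}
PSO∖claimed = {<2 1>}

missing: T0.a=2 T1.a=1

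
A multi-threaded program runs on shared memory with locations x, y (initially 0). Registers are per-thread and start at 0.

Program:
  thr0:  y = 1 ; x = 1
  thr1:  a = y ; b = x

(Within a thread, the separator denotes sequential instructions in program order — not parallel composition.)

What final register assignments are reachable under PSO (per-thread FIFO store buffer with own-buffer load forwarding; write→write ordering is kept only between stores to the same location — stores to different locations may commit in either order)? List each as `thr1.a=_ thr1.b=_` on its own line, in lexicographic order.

outcome vector order: (thr1.a,thr1.b)
|PSO outcomes| = 4

thr1.a=0 thr1.b=0
thr1.a=0 thr1.b=1
thr1.a=1 thr1.b=0
thr1.a=1 thr1.b=1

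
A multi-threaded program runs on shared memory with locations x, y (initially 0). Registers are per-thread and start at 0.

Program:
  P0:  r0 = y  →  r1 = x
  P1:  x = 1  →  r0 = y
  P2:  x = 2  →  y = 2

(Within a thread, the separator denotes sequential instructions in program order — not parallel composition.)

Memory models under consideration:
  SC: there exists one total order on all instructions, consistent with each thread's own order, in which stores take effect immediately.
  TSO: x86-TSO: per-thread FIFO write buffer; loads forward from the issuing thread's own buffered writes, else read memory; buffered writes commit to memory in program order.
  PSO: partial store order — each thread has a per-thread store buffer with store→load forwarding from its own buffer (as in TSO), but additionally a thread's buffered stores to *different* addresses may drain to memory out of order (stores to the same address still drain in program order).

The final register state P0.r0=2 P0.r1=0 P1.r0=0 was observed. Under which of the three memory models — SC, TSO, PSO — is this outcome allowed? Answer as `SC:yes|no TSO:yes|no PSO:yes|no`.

outcome vector order: (P0.r0,P0.r1,P1.r0)
under SC → <0 0 0>, <0 0 2>, <0 1 0>, <0 1 2>, <0 2 0>, <0 2 2>, <2 1 0>, <2 1 2>, <2 2 0>, <2 2 2>
under TSO → <0 0 0>, <0 0 2>, <0 1 0>, <0 1 2>, <0 2 0>, <0 2 2>, <2 1 0>, <2 1 2>, <2 2 0>, <2 2 2>
under PSO → <0 0 0>, <0 0 2>, <0 1 0>, <0 1 2>, <0 2 0>, <0 2 2>, <2 0 0>, <2 0 2>, <2 1 0>, <2 1 2>, <2 2 0>, <2 2 2>
target <2 0 0> ∈ {PSO}

SC:no TSO:no PSO:yes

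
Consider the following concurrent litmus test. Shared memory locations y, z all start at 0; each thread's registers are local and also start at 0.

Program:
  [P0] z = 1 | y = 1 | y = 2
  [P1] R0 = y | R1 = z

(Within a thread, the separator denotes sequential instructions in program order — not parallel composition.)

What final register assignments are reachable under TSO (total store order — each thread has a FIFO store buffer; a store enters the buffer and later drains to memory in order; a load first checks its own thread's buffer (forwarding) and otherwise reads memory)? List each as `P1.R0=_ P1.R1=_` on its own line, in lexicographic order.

P1.R0=0 P1.R1=0
P1.R0=0 P1.R1=1
P1.R0=1 P1.R1=1
P1.R0=2 P1.R1=1

outcome vector order: (P1.R0,P1.R1)
|TSO outcomes| = 4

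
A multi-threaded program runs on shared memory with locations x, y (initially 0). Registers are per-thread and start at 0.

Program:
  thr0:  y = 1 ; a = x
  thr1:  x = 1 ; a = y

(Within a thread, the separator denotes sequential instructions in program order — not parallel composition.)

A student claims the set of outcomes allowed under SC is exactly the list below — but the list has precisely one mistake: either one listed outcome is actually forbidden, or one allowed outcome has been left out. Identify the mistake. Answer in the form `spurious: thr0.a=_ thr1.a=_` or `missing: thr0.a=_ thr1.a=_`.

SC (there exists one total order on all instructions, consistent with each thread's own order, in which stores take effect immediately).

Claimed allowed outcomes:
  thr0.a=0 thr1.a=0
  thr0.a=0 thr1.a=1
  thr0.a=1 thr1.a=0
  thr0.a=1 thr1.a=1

spurious: thr0.a=0 thr1.a=0

outcome vector order: (thr0.a,thr1.a)
under SC → 01 10 11
claimed∖SC = {00}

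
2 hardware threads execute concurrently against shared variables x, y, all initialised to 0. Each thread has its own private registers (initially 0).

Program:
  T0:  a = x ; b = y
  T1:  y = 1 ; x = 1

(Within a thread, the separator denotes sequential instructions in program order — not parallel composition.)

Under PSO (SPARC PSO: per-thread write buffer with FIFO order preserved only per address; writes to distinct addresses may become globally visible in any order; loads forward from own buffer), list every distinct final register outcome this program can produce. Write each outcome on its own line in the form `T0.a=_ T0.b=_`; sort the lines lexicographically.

T0.a=0 T0.b=0
T0.a=0 T0.b=1
T0.a=1 T0.b=0
T0.a=1 T0.b=1

outcome vector order: (T0.a,T0.b)
|PSO outcomes| = 4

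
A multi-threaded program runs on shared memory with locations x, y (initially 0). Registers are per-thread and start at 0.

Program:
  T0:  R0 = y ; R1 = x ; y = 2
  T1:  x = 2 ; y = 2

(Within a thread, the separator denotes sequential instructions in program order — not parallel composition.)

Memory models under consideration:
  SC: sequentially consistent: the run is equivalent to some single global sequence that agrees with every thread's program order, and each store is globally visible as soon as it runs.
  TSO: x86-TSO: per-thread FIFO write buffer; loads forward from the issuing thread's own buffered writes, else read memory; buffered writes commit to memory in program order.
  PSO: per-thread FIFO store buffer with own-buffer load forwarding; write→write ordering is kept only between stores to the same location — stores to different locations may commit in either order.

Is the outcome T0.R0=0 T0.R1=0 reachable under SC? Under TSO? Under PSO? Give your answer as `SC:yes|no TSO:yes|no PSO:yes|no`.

SC:yes TSO:yes PSO:yes

outcome vector order: (T0.R0,T0.R1)
under SC → <0 0>, <0 2>, <2 2>
under TSO → <0 0>, <0 2>, <2 2>
under PSO → <0 0>, <0 2>, <2 0>, <2 2>
target <0 0> ∈ {SC,TSO,PSO}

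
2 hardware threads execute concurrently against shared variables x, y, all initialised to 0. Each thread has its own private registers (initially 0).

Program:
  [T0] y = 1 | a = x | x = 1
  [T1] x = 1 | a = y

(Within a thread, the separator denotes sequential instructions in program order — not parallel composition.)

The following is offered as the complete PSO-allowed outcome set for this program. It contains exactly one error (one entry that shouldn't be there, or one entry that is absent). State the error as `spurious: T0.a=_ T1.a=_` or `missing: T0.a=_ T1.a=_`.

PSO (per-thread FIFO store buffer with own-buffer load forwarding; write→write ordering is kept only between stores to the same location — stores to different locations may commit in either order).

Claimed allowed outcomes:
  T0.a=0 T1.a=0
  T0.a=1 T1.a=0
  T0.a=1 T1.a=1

outcome vector order: (T0.a,T1.a)
[PSO] allowed = {0/0; 0/1; 1/0; 1/1}
PSO∖claimed = {0/1}

missing: T0.a=0 T1.a=1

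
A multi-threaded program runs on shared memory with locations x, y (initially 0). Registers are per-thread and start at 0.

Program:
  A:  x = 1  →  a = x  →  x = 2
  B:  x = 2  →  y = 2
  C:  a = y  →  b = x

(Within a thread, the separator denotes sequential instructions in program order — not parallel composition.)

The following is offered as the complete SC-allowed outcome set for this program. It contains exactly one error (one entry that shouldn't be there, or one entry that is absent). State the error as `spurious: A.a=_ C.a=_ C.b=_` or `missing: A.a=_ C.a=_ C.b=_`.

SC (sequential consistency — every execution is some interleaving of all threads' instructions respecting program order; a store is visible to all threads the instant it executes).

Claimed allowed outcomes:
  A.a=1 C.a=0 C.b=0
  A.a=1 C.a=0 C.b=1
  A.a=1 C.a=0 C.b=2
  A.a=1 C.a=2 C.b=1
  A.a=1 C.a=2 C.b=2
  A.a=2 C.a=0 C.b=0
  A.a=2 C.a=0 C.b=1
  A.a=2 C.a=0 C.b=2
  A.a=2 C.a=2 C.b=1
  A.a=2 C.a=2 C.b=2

spurious: A.a=2 C.a=2 C.b=1

outcome vector order: (A.a,C.a,C.b)
SC (9): 100 101 102 121 122 200 201 202 222
claimed∖SC = {221}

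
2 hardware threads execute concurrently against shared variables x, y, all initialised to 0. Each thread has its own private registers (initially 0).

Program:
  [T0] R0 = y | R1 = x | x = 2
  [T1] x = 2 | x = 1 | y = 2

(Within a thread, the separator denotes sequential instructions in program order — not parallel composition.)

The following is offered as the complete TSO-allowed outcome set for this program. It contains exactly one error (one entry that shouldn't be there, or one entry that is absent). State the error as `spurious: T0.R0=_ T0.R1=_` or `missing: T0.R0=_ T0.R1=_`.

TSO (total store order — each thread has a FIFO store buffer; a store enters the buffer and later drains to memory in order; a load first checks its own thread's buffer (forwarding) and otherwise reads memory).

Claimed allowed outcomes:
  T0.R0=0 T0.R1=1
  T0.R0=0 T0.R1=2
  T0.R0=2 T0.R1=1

missing: T0.R0=0 T0.R1=0

outcome vector order: (T0.R0,T0.R1)
TSO (4): 00, 01, 02, 21
TSO∖claimed = {00}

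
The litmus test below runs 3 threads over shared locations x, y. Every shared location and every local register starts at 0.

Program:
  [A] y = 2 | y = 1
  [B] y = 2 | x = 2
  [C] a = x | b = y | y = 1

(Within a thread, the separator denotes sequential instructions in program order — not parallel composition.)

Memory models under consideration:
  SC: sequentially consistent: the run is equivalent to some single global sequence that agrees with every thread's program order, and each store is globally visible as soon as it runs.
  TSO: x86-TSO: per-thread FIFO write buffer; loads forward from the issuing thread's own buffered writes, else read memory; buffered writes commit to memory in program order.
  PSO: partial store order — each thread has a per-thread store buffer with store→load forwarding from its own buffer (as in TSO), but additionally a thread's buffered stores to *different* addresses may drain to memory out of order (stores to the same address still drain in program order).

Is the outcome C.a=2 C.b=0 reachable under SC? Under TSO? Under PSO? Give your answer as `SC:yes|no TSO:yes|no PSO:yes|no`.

SC:no TSO:no PSO:yes

outcome vector order: (C.a,C.b)
SC (5): (0,0), (0,1), (0,2), (2,1), (2,2)
TSO (5): (0,0), (0,1), (0,2), (2,1), (2,2)
PSO (6): (0,0), (0,1), (0,2), (2,0), (2,1), (2,2)
target (2,0) ∈ {PSO}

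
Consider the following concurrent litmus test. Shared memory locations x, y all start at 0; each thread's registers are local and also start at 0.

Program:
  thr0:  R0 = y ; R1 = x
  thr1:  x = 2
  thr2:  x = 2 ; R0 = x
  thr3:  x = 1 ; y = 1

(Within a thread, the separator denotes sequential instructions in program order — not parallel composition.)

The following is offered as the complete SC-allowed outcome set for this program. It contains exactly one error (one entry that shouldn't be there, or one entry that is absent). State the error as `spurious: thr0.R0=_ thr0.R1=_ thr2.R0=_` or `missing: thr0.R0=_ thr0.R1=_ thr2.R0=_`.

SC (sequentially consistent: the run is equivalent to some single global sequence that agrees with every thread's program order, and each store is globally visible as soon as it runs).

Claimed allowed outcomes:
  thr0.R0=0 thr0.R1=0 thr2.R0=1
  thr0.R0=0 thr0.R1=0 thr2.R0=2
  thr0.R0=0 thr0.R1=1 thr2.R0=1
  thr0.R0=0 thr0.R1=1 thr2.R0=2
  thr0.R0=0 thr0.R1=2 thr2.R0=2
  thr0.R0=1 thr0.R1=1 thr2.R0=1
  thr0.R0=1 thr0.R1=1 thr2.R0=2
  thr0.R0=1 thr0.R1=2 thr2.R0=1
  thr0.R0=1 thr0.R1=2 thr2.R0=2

missing: thr0.R0=0 thr0.R1=2 thr2.R0=1

outcome vector order: (thr0.R0,thr0.R1,thr2.R0)
under SC → 001 002 011 012 021 022 111 112 121 122
SC∖claimed = {021}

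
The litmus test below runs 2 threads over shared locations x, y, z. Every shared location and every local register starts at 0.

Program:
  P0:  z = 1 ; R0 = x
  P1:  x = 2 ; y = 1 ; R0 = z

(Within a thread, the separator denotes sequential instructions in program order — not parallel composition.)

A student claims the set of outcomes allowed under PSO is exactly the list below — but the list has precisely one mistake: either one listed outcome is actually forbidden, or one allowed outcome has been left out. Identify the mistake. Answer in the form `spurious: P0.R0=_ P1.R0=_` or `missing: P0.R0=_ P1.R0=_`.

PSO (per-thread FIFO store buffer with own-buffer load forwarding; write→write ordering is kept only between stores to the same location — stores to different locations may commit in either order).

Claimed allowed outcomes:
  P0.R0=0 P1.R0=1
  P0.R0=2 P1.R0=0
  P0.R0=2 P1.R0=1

outcome vector order: (P0.R0,P1.R0)
PSO (4): (0,0), (0,1), (2,0), (2,1)
PSO∖claimed = {(0,0)}

missing: P0.R0=0 P1.R0=0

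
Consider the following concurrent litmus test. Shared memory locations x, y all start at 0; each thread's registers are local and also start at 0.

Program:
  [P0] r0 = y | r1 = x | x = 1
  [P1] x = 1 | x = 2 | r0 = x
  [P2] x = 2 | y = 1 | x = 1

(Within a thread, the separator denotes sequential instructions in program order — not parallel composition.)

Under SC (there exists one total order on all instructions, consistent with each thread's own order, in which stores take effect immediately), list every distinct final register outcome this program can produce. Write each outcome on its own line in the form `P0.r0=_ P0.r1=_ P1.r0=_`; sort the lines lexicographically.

outcome vector order: (P0.r0,P0.r1,P1.r0)
|SC outcomes| = 10

P0.r0=0 P0.r1=0 P1.r0=1
P0.r0=0 P0.r1=0 P1.r0=2
P0.r0=0 P0.r1=1 P1.r0=1
P0.r0=0 P0.r1=1 P1.r0=2
P0.r0=0 P0.r1=2 P1.r0=1
P0.r0=0 P0.r1=2 P1.r0=2
P0.r0=1 P0.r1=1 P1.r0=1
P0.r0=1 P0.r1=1 P1.r0=2
P0.r0=1 P0.r1=2 P1.r0=1
P0.r0=1 P0.r1=2 P1.r0=2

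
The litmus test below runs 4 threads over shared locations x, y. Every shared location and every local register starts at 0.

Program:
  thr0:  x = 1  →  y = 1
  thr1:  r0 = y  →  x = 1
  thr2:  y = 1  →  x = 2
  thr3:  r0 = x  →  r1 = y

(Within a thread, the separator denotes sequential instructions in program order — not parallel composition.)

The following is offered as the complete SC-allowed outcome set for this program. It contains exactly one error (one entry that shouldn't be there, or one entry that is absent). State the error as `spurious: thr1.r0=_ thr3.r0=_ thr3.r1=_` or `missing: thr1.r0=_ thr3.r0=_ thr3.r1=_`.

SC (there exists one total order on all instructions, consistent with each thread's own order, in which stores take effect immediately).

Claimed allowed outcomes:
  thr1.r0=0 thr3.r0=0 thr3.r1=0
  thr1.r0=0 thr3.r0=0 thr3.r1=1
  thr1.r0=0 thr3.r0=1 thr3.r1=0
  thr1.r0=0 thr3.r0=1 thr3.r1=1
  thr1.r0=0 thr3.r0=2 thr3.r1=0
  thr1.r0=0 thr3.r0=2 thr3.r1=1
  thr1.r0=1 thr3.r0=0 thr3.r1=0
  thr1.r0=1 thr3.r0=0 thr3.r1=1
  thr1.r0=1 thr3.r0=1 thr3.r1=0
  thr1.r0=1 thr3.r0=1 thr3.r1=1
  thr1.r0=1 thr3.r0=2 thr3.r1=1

spurious: thr1.r0=0 thr3.r0=2 thr3.r1=0

outcome vector order: (thr1.r0,thr3.r0,thr3.r1)
under SC → <0 0 0>; <0 0 1>; <0 1 0>; <0 1 1>; <0 2 1>; <1 0 0>; <1 0 1>; <1 1 0>; <1 1 1>; <1 2 1>
claimed∖SC = {<0 2 0>}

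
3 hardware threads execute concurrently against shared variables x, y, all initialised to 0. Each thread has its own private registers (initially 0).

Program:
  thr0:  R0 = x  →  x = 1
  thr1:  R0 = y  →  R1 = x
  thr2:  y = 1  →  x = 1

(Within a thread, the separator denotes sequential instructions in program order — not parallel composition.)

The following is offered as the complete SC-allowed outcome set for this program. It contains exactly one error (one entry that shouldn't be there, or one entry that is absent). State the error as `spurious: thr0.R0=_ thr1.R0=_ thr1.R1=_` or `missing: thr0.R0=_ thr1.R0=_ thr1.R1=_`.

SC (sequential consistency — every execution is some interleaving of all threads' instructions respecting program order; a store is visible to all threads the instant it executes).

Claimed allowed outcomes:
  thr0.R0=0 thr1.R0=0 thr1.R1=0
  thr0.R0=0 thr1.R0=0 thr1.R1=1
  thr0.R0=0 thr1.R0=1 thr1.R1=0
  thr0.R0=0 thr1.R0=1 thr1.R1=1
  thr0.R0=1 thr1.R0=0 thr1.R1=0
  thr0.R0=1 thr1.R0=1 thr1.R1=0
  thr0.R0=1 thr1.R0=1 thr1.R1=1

outcome vector order: (thr0.R0,thr1.R0,thr1.R1)
SC (8): 0/0/0, 0/0/1, 0/1/0, 0/1/1, 1/0/0, 1/0/1, 1/1/0, 1/1/1
SC∖claimed = {1/0/1}

missing: thr0.R0=1 thr1.R0=0 thr1.R1=1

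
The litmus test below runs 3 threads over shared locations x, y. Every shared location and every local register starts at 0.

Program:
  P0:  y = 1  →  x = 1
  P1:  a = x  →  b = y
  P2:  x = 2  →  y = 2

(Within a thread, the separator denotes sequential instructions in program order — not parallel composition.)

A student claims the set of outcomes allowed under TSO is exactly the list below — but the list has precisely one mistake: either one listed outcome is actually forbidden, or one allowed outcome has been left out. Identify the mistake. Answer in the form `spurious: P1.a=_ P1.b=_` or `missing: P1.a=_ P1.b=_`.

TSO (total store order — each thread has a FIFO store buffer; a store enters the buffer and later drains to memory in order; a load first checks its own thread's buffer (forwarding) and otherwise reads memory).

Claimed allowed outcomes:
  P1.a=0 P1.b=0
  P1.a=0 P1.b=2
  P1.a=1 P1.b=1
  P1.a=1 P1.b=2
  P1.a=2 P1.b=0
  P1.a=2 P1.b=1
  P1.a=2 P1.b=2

outcome vector order: (P1.a,P1.b)
TSO: 8 outcomes — {(0,0) (0,1) (0,2) (1,1) (1,2) (2,0) (2,1) (2,2)}
TSO∖claimed = {(0,1)}

missing: P1.a=0 P1.b=1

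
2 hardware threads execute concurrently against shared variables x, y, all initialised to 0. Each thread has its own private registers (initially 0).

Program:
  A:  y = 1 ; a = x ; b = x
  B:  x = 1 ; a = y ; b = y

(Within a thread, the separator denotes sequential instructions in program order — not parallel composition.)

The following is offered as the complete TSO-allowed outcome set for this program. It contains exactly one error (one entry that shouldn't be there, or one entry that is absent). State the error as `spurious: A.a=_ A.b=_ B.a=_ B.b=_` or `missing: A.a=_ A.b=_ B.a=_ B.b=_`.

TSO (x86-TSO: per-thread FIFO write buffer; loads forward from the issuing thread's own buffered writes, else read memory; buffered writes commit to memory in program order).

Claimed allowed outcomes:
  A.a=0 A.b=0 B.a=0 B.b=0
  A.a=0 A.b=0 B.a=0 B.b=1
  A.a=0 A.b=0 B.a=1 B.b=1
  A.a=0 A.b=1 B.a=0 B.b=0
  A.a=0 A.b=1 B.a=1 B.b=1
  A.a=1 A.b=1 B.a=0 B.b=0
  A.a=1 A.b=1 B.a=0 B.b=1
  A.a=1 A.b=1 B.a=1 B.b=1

missing: A.a=0 A.b=1 B.a=0 B.b=1

outcome vector order: (A.a,A.b,B.a,B.b)
TSO (9): <0 0 0 0> <0 0 0 1> <0 0 1 1> <0 1 0 0> <0 1 0 1> <0 1 1 1> <1 1 0 0> <1 1 0 1> <1 1 1 1>
TSO∖claimed = {<0 1 0 1>}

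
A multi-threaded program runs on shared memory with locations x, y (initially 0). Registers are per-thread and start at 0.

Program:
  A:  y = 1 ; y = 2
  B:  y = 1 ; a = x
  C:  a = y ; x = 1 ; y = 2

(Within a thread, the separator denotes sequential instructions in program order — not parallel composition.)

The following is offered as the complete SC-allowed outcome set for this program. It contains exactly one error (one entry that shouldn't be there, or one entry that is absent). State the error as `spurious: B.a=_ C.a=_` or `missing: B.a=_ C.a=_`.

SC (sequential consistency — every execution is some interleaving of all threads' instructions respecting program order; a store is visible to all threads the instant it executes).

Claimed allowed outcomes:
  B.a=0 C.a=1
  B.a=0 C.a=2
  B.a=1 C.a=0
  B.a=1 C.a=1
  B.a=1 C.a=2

missing: B.a=0 C.a=0

outcome vector order: (B.a,C.a)
[SC] allowed = {(0,0), (0,1), (0,2), (1,0), (1,1), (1,2)}
SC∖claimed = {(0,0)}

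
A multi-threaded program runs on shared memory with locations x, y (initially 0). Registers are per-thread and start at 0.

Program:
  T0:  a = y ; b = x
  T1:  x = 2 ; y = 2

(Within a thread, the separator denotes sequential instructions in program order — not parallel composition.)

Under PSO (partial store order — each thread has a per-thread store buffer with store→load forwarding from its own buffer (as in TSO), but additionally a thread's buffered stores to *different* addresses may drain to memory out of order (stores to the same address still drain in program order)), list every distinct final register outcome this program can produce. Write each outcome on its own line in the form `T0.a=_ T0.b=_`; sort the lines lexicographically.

outcome vector order: (T0.a,T0.b)
|PSO outcomes| = 4

T0.a=0 T0.b=0
T0.a=0 T0.b=2
T0.a=2 T0.b=0
T0.a=2 T0.b=2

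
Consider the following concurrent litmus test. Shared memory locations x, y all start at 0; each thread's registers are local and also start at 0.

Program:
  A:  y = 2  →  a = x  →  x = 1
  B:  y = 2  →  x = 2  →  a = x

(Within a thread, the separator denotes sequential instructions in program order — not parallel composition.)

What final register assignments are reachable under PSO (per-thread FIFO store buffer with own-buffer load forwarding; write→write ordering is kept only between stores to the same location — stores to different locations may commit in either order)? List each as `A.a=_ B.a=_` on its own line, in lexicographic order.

A.a=0 B.a=1
A.a=0 B.a=2
A.a=2 B.a=1
A.a=2 B.a=2

outcome vector order: (A.a,B.a)
|PSO outcomes| = 4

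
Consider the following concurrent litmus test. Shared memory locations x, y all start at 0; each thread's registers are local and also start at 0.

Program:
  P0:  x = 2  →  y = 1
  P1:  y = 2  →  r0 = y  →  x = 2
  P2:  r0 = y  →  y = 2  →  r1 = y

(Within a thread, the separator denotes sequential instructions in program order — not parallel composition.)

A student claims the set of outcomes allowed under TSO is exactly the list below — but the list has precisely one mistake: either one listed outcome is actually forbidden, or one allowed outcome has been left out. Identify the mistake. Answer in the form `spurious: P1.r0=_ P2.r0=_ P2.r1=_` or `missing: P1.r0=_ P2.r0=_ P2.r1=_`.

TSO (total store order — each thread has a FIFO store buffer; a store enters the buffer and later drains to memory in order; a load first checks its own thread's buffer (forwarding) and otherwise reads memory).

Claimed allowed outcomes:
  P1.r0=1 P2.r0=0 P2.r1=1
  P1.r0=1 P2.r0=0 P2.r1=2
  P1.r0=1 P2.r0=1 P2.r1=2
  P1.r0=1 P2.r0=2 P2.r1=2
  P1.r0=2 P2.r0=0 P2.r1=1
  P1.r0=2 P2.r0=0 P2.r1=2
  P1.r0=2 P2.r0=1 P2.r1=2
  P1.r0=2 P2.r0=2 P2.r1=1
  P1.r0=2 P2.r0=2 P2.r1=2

missing: P1.r0=1 P2.r0=2 P2.r1=1

outcome vector order: (P1.r0,P2.r0,P2.r1)
TSO (10): 1/0/1, 1/0/2, 1/1/2, 1/2/1, 1/2/2, 2/0/1, 2/0/2, 2/1/2, 2/2/1, 2/2/2
TSO∖claimed = {1/2/1}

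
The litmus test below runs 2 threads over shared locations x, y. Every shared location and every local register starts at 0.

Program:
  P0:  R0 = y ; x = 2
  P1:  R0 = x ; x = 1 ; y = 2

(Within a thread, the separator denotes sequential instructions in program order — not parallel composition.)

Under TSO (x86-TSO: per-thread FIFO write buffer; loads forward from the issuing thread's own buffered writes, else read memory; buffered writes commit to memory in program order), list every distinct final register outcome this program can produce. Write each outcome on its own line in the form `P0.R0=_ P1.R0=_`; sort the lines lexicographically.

P0.R0=0 P1.R0=0
P0.R0=0 P1.R0=2
P0.R0=2 P1.R0=0

outcome vector order: (P0.R0,P1.R0)
|TSO outcomes| = 3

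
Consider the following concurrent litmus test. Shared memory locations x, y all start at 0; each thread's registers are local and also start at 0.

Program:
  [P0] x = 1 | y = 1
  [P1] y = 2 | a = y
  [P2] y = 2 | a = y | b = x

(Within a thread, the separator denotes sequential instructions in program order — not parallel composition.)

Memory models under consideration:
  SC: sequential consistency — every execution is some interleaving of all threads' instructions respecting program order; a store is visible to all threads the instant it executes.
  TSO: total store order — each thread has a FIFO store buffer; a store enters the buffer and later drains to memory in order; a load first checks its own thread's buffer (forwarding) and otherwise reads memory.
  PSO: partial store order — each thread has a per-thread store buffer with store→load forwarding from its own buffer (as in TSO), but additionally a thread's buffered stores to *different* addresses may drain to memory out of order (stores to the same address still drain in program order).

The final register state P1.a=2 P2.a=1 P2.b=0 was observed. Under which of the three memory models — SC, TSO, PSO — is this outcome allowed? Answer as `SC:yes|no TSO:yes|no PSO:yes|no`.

outcome vector order: (P1.a,P2.a,P2.b)
SC: 6 outcomes — {111 120 121 211 220 221}
TSO: 6 outcomes — {111 120 121 211 220 221}
PSO: 8 outcomes — {110 111 120 121 210 211 220 221}
target 210 ∈ {PSO}

SC:no TSO:no PSO:yes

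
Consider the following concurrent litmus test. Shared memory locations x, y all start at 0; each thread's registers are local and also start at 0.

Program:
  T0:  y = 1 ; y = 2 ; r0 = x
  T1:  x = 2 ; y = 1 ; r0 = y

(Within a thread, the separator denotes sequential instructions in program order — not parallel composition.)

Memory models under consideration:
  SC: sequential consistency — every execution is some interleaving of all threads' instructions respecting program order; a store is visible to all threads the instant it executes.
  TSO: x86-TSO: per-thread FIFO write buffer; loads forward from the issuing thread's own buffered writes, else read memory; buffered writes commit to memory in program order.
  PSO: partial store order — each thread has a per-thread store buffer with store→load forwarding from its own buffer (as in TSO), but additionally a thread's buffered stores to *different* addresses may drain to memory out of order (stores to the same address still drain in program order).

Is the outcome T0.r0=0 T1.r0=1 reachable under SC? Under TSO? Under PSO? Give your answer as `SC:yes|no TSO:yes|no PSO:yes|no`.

outcome vector order: (T0.r0,T1.r0)
under SC → 0/1 2/1 2/2
under TSO → 0/1 0/2 2/1 2/2
under PSO → 0/1 0/2 2/1 2/2
target 0/1 ∈ {SC,TSO,PSO}

SC:yes TSO:yes PSO:yes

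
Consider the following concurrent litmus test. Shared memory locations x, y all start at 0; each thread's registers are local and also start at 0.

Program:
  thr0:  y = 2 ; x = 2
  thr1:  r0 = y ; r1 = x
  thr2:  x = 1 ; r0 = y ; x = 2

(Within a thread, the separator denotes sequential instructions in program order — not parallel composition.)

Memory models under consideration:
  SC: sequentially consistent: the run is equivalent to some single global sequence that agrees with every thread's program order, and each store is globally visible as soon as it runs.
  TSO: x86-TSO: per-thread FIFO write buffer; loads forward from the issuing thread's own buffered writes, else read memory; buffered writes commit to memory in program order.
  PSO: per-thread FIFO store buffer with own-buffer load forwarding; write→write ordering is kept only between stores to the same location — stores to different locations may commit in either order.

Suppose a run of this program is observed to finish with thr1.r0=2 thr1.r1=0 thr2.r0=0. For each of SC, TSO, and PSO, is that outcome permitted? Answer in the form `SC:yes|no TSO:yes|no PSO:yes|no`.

outcome vector order: (thr1.r0,thr1.r1,thr2.r0)
SC (11): 000, 002, 010, 012, 020, 022, 202, 210, 212, 220, 222
TSO (12): 000, 002, 010, 012, 020, 022, 200, 202, 210, 212, 220, 222
PSO (12): 000, 002, 010, 012, 020, 022, 200, 202, 210, 212, 220, 222
target 200 ∈ {TSO,PSO}

SC:no TSO:yes PSO:yes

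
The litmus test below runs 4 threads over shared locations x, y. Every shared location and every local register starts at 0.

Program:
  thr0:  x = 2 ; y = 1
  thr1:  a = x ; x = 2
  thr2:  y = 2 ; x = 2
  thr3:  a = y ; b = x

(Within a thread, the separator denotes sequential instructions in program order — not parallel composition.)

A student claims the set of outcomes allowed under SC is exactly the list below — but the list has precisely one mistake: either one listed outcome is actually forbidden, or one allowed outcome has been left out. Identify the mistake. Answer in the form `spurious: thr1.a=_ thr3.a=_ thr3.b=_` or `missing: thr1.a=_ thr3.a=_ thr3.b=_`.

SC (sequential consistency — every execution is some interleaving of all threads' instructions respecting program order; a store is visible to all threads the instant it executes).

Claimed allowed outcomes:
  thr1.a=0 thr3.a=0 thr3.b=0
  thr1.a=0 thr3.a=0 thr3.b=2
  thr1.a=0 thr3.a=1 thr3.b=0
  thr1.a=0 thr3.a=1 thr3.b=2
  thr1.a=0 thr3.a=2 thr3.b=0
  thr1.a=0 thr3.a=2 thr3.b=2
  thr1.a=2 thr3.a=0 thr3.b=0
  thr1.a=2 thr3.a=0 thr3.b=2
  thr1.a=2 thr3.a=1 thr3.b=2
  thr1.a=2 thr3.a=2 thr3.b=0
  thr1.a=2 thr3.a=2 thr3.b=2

outcome vector order: (thr1.a,thr3.a,thr3.b)
SC (10): 000 002 012 020 022 200 202 212 220 222
claimed∖SC = {010}

spurious: thr1.a=0 thr3.a=1 thr3.b=0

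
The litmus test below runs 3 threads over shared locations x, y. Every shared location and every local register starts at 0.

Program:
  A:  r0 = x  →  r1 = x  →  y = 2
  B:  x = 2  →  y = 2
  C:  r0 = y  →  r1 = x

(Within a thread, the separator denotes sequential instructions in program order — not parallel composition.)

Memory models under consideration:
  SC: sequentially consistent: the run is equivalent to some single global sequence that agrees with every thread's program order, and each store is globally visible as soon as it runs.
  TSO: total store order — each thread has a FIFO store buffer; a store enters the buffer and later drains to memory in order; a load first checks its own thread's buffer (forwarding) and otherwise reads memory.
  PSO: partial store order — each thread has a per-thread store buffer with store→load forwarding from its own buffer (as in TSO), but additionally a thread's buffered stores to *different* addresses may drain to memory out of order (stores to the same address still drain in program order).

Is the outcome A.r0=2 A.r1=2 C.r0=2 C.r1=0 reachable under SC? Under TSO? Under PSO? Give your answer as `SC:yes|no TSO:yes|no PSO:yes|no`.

outcome vector order: (A.r0,A.r1,C.r0,C.r1)
[SC] allowed = {0/0/0/0, 0/0/0/2, 0/0/2/0, 0/0/2/2, 0/2/0/0, 0/2/0/2, 0/2/2/2, 2/2/0/0, 2/2/0/2, 2/2/2/2}
[TSO] allowed = {0/0/0/0, 0/0/0/2, 0/0/2/0, 0/0/2/2, 0/2/0/0, 0/2/0/2, 0/2/2/2, 2/2/0/0, 2/2/0/2, 2/2/2/2}
[PSO] allowed = {0/0/0/0, 0/0/0/2, 0/0/2/0, 0/0/2/2, 0/2/0/0, 0/2/0/2, 0/2/2/0, 0/2/2/2, 2/2/0/0, 2/2/0/2, 2/2/2/0, 2/2/2/2}
target 2/2/2/0 ∈ {PSO}

SC:no TSO:no PSO:yes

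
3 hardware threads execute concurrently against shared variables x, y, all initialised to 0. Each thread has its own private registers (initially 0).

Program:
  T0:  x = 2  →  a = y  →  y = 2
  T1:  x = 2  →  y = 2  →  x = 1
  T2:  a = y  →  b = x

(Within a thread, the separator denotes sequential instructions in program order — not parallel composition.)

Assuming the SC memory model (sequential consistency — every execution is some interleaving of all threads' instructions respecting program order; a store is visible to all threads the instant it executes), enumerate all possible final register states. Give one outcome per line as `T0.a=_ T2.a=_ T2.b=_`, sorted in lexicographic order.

T0.a=0 T2.a=0 T2.b=0
T0.a=0 T2.a=0 T2.b=1
T0.a=0 T2.a=0 T2.b=2
T0.a=0 T2.a=2 T2.b=1
T0.a=0 T2.a=2 T2.b=2
T0.a=2 T2.a=0 T2.b=0
T0.a=2 T2.a=0 T2.b=1
T0.a=2 T2.a=0 T2.b=2
T0.a=2 T2.a=2 T2.b=1
T0.a=2 T2.a=2 T2.b=2

outcome vector order: (T0.a,T2.a,T2.b)
|SC outcomes| = 10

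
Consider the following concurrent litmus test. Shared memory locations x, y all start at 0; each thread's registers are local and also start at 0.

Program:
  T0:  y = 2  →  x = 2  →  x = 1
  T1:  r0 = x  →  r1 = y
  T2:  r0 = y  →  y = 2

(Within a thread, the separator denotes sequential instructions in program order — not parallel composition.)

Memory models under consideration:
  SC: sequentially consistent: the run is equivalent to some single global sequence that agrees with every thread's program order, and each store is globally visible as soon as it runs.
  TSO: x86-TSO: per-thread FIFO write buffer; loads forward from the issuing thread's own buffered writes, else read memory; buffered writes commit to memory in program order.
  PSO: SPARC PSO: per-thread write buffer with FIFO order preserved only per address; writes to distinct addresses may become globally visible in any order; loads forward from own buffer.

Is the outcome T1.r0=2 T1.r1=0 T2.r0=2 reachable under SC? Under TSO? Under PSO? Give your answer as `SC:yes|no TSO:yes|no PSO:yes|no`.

outcome vector order: (T1.r0,T1.r1,T2.r0)
SC: 8 outcomes — {000, 002, 020, 022, 120, 122, 220, 222}
TSO: 8 outcomes — {000, 002, 020, 022, 120, 122, 220, 222}
PSO: 12 outcomes — {000, 002, 020, 022, 100, 102, 120, 122, 200, 202, 220, 222}
target 202 ∈ {PSO}

SC:no TSO:no PSO:yes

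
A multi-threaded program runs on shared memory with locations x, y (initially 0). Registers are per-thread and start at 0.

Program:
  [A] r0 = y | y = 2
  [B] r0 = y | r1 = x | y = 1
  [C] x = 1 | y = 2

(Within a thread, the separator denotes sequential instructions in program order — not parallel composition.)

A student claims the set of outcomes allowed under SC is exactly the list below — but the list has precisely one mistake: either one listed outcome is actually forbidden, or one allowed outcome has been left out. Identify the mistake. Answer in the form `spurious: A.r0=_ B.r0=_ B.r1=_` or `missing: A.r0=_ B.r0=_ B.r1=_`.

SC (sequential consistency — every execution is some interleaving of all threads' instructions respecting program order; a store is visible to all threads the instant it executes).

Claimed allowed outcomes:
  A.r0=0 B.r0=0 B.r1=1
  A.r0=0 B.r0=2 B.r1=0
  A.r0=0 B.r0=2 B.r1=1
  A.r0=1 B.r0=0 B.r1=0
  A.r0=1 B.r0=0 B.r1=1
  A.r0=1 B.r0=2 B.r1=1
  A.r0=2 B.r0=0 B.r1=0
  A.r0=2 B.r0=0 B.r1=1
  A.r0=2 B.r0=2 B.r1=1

outcome vector order: (A.r0,B.r0,B.r1)
SC: 10 outcomes — {000 001 020 021 100 101 121 200 201 221}
SC∖claimed = {000}

missing: A.r0=0 B.r0=0 B.r1=0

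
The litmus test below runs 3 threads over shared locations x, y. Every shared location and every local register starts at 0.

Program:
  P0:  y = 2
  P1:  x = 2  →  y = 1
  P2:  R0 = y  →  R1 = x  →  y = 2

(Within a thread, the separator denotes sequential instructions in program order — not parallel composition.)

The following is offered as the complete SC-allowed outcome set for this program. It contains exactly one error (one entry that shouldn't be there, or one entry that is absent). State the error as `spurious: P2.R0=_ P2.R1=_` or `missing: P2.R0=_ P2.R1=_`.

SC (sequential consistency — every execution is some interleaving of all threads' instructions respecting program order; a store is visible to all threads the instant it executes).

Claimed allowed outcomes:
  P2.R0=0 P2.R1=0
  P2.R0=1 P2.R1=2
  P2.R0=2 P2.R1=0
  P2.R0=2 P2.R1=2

outcome vector order: (P2.R0,P2.R1)
under SC → 00; 02; 12; 20; 22
SC∖claimed = {02}

missing: P2.R0=0 P2.R1=2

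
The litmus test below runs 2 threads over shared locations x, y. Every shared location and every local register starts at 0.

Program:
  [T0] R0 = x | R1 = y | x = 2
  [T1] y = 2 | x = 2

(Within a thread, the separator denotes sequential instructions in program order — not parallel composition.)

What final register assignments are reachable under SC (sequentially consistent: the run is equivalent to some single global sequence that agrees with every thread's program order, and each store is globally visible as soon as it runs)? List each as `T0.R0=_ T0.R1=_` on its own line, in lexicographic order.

T0.R0=0 T0.R1=0
T0.R0=0 T0.R1=2
T0.R0=2 T0.R1=2

outcome vector order: (T0.R0,T0.R1)
|SC outcomes| = 3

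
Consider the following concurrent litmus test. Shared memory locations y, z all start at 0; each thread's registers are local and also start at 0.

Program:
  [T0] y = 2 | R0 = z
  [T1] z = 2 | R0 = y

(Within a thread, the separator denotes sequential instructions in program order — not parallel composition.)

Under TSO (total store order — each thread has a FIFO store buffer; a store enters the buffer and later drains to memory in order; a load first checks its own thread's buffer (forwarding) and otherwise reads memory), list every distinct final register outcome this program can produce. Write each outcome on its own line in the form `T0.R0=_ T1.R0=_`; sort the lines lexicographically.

T0.R0=0 T1.R0=0
T0.R0=0 T1.R0=2
T0.R0=2 T1.R0=0
T0.R0=2 T1.R0=2

outcome vector order: (T0.R0,T1.R0)
|TSO outcomes| = 4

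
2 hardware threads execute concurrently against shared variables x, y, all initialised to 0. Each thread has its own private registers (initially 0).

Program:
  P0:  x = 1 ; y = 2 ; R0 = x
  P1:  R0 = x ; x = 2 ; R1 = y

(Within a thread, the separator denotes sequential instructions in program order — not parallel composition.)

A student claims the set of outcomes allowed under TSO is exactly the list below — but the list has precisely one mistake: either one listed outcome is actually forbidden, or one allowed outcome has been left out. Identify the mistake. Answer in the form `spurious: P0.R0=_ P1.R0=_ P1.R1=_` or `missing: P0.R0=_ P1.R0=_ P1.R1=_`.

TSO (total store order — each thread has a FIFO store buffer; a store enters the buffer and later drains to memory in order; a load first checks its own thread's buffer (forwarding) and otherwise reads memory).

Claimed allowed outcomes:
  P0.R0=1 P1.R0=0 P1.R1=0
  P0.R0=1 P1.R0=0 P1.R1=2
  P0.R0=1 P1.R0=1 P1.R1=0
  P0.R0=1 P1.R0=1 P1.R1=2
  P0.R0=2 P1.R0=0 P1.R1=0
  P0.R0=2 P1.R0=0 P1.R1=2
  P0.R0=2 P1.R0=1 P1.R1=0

outcome vector order: (P0.R0,P1.R0,P1.R1)
under TSO → 1/0/0, 1/0/2, 1/1/0, 1/1/2, 2/0/0, 2/0/2, 2/1/0, 2/1/2
TSO∖claimed = {2/1/2}

missing: P0.R0=2 P1.R0=1 P1.R1=2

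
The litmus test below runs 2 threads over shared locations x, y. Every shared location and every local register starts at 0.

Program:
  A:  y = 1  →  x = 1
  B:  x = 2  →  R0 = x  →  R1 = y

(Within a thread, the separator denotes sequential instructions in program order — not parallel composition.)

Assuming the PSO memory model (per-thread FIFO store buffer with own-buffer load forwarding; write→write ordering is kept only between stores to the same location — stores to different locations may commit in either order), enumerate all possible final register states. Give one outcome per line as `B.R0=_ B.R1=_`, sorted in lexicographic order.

outcome vector order: (B.R0,B.R1)
|PSO outcomes| = 4

B.R0=1 B.R1=0
B.R0=1 B.R1=1
B.R0=2 B.R1=0
B.R0=2 B.R1=1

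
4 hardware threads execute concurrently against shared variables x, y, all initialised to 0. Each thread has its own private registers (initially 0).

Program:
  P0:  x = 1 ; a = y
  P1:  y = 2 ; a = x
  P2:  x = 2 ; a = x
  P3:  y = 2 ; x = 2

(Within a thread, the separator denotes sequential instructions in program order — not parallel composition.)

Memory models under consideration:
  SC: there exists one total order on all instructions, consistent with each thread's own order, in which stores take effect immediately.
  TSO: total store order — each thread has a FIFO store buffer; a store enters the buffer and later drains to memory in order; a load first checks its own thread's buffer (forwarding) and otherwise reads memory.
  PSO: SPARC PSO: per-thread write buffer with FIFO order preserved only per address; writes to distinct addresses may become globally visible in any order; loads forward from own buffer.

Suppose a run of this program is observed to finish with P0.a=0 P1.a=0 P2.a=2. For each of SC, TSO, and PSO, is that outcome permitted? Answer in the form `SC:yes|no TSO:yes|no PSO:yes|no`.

outcome vector order: (P0.a,P1.a,P2.a)
[SC] allowed = {<0 1 1>, <0 1 2>, <0 2 1>, <0 2 2>, <2 0 1>, <2 0 2>, <2 1 1>, <2 1 2>, <2 2 1>, <2 2 2>}
[TSO] allowed = {<0 0 1>, <0 0 2>, <0 1 1>, <0 1 2>, <0 2 1>, <0 2 2>, <2 0 1>, <2 0 2>, <2 1 1>, <2 1 2>, <2 2 1>, <2 2 2>}
[PSO] allowed = {<0 0 1>, <0 0 2>, <0 1 1>, <0 1 2>, <0 2 1>, <0 2 2>, <2 0 1>, <2 0 2>, <2 1 1>, <2 1 2>, <2 2 1>, <2 2 2>}
target <0 0 2> ∈ {TSO,PSO}

SC:no TSO:yes PSO:yes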